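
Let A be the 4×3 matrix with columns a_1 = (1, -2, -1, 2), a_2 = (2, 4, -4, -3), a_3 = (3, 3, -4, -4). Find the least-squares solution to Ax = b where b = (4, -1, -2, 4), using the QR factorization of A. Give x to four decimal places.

a_1 = (1, -2, -1, 2); ‖a_1‖ = 3.1623, so e_1 = (0.3162, -0.6325, -0.3162, 0.6325).
e_1·a_2 = 0.3162·2 + (-0.6325)·4 + (-0.3162)·(-4) + 0.6325·(-3) = -2.5298.
u_2 = a_2 + 2.5298·e_1 = (2.8000, 2.4000, -4.8000, -1.4000).
‖u_2‖ = 6.2129, so e_2 = (0.4507, 0.3863, -0.7726, -0.2253).
e_1·a_3 = 0.3162·3 + (-0.6325)·3 + (-0.3162)·(-4) + 0.6325·(-4) = -2.2136; e_2·a_3 = 0.4507·3 + 0.3863·3 + (-0.7726)·(-4) + (-0.2253)·(-4) = 6.5026.
u_3 = a_3 + 2.2136·e_1 − 6.5026·e_2 = (0.7694, -0.9119, 0.3238, -1.1347).
‖u_3‖ = 1.6781, so e_3 = (0.4585, -0.5434, 0.1930, -0.6762).
Qᵀb = (5.0596, 2.0602, -0.7132).
Back-substitute: x_3 = -0.7132/1.6781 = -0.4250.
x_2 = (2.0602 − 6.5026·(-0.4250))/6.2129 = 0.7764.
x_1 = (5.0596 + 2.5298·0.7764 + 2.2136·(-0.4250))/3.1623 = 1.9236.

x = (1.9236, 0.7764, -0.4250)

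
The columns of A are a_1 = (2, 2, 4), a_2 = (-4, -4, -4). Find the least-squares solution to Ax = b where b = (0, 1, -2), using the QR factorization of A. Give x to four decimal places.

x = (-1.2500, -0.7500)

a_1 = (2, 2, 4); ‖a_1‖ = 4.8990, so e_1 = (0.4082, 0.4082, 0.8165).
e_1·a_2 = 0.4082·(-4) + 0.4082·(-4) + 0.8165·(-4) = -6.5320.
u_2 = a_2 + 6.5320·e_1 = (-1.3333, -1.3333, 1.3333).
‖u_2‖ = 2.3094, so e_2 = (-0.5774, -0.5774, 0.5774).
Qᵀb = (-1.2247, -1.7321).
Back-substitute: x_2 = -1.7321/2.3094 = -0.7500.
x_1 = (-1.2247 + 6.5320·(-0.7500))/4.8990 = -1.2500.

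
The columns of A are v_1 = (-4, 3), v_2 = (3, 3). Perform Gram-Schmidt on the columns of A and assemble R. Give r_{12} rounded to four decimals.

r_{12} = -0.6000

v_1 = (-4, 3); ‖v_1‖ = 5.0000, so q_1 = (-0.8000, 0.6000).
r_{12} = q_1·v_2 = -0.6000.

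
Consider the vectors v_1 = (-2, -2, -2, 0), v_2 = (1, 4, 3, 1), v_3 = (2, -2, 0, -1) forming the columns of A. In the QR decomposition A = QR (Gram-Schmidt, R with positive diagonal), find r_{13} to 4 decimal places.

r_{13} = 0.0000

e_1 = v_1/‖v_1‖ = (-2, -2, -2, 0)/3.4641 = (-0.5774, -0.5774, -0.5774, 0.0000).
r_{13} = e_1·v_3 = 0.0000.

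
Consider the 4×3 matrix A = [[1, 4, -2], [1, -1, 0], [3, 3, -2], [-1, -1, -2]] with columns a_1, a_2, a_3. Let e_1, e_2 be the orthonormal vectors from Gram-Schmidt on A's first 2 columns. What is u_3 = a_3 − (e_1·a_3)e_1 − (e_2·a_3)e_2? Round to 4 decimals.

u_3 = (-0.2581, -0.3871, -0.6065, -2.4645)

a_1 = (1, 1, 3, -1); ‖a_1‖ = 3.4641, so e_1 = (0.2887, 0.2887, 0.8660, -0.2887).
e_1·a_2 = 0.2887·4 + 0.2887·(-1) + 0.8660·3 + (-0.2887)·(-1) = 3.7528.
u_2 = a_2 − 3.7528·e_1 = (2.9167, -2.0833, -0.2500, 0.0833).
‖u_2‖ = 3.5940, so e_2 = (0.8115, -0.5797, -0.0696, 0.0232).
e_1·a_3 = 0.2887·(-2) + 0.2887·0 + 0.8660·(-2) + (-0.2887)·(-2) = -1.7321; e_2·a_3 = 0.8115·(-2) + (-0.5797)·0 + (-0.0696)·(-2) + 0.0232·(-2) = -1.5303.
u_3 = a_3 + 1.7321·e_1 + 1.5303·e_2 = (-0.2581, -0.3871, -0.6065, -2.4645).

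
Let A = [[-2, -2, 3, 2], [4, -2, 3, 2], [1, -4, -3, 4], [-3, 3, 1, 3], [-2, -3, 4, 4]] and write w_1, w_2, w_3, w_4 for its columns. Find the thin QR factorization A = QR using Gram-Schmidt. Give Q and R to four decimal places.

w_1 = (-2, 4, 1, -3, -2); ‖w_1‖ = 5.8310, so e_1 = (-0.3430, 0.6860, 0.1715, -0.5145, -0.3430).
e_1·w_2 = (-0.3430)·(-2) + 0.6860·(-2) + 0.1715·(-4) + (-0.5145)·3 + (-0.3430)·(-3) = -1.8865.
u_2 = w_2 + 1.8865·e_1 = (-2.6471, -0.7059, -3.6765, 2.0294, -3.6471).
‖u_2‖ = 6.2001, so e_2 = (-0.4269, -0.1139, -0.5930, 0.3273, -0.5882).
e_1·w_3 = (-0.3430)·3 + 0.6860·3 + 0.1715·(-3) + (-0.5145)·1 + (-0.3430)·4 = -1.3720; e_2·w_3 = (-0.4269)·3 + (-0.1139)·3 + (-0.5930)·(-3) + 0.3273·1 + (-0.5882)·4 = -1.8690.
u_3 = w_3 + 1.3720·e_1 + 1.8690·e_2 = (1.7314, 3.7284, -3.8730, 0.9059, 2.4300).
‖u_3‖ = 6.2148, so e_3 = (0.2786, 0.5999, -0.6232, 0.1458, 0.3910).
e_1·w_4 = (-0.3430)·2 + 0.6860·2 + 0.1715·4 + (-0.5145)·3 + (-0.3430)·4 = -1.5435; e_2·w_4 = (-0.4269)·2 + (-0.1139)·2 + (-0.5930)·4 + 0.3273·3 + (-0.5882)·4 = -4.8244; e_3·w_4 = 0.2786·2 + 0.5999·2 + (-0.6232)·4 + 0.1458·3 + 0.3910·4 = 1.2656.
u_4 = w_4 + 1.5435·e_1 + 4.8244·e_2 − 1.2656·e_3 = (-0.9417, 1.7503, 2.1927, 3.6005, 0.1379).
‖u_4‖ = 4.6627, so e_4 = (-0.2020, 0.3754, 0.4703, 0.7722, 0.0296).

Q = [[-0.3430, -0.4269, 0.2786, -0.2020], [0.6860, -0.1139, 0.5999, 0.3754], [0.1715, -0.5930, -0.6232, 0.4703], [-0.5145, 0.3273, 0.1458, 0.7722], [-0.3430, -0.5882, 0.3910, 0.0296]], R = [[5.8310, -1.8865, -1.3720, -1.5435], [0.0000, 6.2001, -1.8690, -4.8244], [0.0000, 0.0000, 6.2148, 1.2656], [0.0000, 0.0000, 0.0000, 4.6627]]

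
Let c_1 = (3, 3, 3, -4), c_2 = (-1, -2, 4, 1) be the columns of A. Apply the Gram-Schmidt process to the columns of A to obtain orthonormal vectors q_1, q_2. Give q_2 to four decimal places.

q_2 = (-0.1984, -0.4117, 0.8681, 0.1935)

c_1 = (3, 3, 3, -4); ‖c_1‖ = 6.5574, so q_1 = (0.4575, 0.4575, 0.4575, -0.6100).
q_1·c_2 = 0.4575·(-1) + 0.4575·(-2) + 0.4575·4 + (-0.6100)·1 = -0.1525.
u_2 = c_2 + 0.1525·q_1 = (-0.9302, -1.9302, 4.0698, 0.9070).
‖u_2‖ = 4.6879, so q_2 = (-0.1984, -0.4117, 0.8681, 0.1935).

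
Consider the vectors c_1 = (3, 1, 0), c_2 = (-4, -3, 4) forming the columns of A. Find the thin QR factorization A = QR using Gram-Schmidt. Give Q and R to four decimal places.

Q = [[0.9487, 0.1162], [0.3162, -0.3487], [0.0000, 0.9300]], R = [[3.1623, -4.7434], [0.0000, 4.3012]]

c_1 = (3, 1, 0); ‖c_1‖ = 3.1623, so q_1 = (0.9487, 0.3162, 0.0000).
q_1·c_2 = 0.9487·(-4) + 0.3162·(-3) + 0.0000·4 = -4.7434.
u_2 = c_2 + 4.7434·q_1 = (0.5000, -1.5000, 4.0000).
‖u_2‖ = 4.3012, so q_2 = (0.1162, -0.3487, 0.9300).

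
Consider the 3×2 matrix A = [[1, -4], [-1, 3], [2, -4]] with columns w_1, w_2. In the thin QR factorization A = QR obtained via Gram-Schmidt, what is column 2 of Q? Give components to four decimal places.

q_2 = (-0.8018, 0.2673, 0.5345)

w_1 = (1, -1, 2); ‖w_1‖ = 2.4495, so q_1 = (0.4082, -0.4082, 0.8165).
q_1·w_2 = 0.4082·(-4) + (-0.4082)·3 + 0.8165·(-4) = -6.1237.
u_2 = w_2 + 6.1237·q_1 = (-1.5000, 0.5000, 1.0000).
‖u_2‖ = 1.8708, so q_2 = (-0.8018, 0.2673, 0.5345).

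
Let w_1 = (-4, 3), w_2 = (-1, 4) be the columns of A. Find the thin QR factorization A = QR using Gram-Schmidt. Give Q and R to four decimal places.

e_1 = w_1/‖w_1‖ = (-4, 3)/5.0000 = (-0.8000, 0.6000).
r_{12} = e_1·w_2 = 3.2000.
u_2 = w_2 − 3.2000·e_1 = (1.5600, 2.0800).
‖u_2‖ = 2.6000, so e_2 = (0.6000, 0.8000).

Q = [[-0.8000, 0.6000], [0.6000, 0.8000]], R = [[5.0000, 3.2000], [0.0000, 2.6000]]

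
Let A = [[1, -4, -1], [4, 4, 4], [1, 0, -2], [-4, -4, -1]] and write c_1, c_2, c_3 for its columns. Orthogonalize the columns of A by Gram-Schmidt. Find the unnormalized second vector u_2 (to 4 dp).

u_2 = (-4.8235, 0.7059, -0.8235, -0.7059)

e_1 = c_1/‖c_1‖ = (1, 4, 1, -4)/5.8310 = (0.1715, 0.6860, 0.1715, -0.6860).
r_{12} = e_1·c_2 = 4.8020.
u_2 = c_2 − 4.8020·e_1 = (-4.8235, 0.7059, -0.8235, -0.7059).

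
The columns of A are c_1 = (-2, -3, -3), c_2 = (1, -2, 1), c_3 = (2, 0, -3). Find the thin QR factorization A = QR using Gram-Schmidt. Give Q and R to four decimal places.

c_1 = (-2, -3, -3); ‖c_1‖ = 4.6904, so q_1 = (-0.4264, -0.6396, -0.6396).
q_1·c_2 = (-0.4264)·1 + (-0.6396)·(-2) + (-0.6396)·1 = 0.2132.
u_2 = c_2 − 0.2132·q_1 = (1.0909, -1.8636, 1.1364).
‖u_2‖ = 2.4402, so q_2 = (0.4471, -0.7637, 0.4657).
q_1·c_3 = (-0.4264)·2 + (-0.6396)·0 + (-0.6396)·(-3) = 1.0660; q_2·c_3 = 0.4471·2 + (-0.7637)·0 + 0.4657·(-3) = -0.5029.
u_3 = c_3 − 1.0660·q_1 + 0.5029·q_2 = (2.6794, 0.2977, -2.0840).
‖u_3‖ = 3.4074, so q_3 = (0.7863, 0.0874, -0.6116).

Q = [[-0.4264, 0.4471, 0.7863], [-0.6396, -0.7637, 0.0874], [-0.6396, 0.4657, -0.6116]], R = [[4.6904, 0.2132, 1.0660], [0.0000, 2.4402, -0.5029], [0.0000, 0.0000, 3.4074]]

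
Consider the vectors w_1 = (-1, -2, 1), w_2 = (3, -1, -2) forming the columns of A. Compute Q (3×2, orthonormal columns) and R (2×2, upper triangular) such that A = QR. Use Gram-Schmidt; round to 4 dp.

w_1 = (-1, -2, 1); ‖w_1‖ = 2.4495, so e_1 = (-0.4082, -0.8165, 0.4082).
e_1·w_2 = (-0.4082)·3 + (-0.8165)·(-1) + 0.4082·(-2) = -1.2247.
u_2 = w_2 + 1.2247·e_1 = (2.5000, -2.0000, -1.5000).
‖u_2‖ = 3.5355, so e_2 = (0.7071, -0.5657, -0.4243).

Q = [[-0.4082, 0.7071], [-0.8165, -0.5657], [0.4082, -0.4243]], R = [[2.4495, -1.2247], [0.0000, 3.5355]]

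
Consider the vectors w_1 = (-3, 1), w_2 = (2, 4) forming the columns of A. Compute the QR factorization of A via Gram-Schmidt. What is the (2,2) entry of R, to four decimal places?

q_1 = w_1/‖w_1‖ = (-3, 1)/3.1623 = (-0.9487, 0.3162).
r_{12} = q_1·w_2 = -0.6325.
u_2 = w_2 + 0.6325·q_1 = (1.4000, 4.2000).
r_{22} = ‖u_2‖ = 4.4272.

r_{22} = 4.4272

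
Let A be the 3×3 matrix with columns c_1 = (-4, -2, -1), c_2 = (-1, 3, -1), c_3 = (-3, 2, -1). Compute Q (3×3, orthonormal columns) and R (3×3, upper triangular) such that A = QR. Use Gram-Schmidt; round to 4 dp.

Q = [[-0.8729, -0.3597, -0.3297], [-0.4364, 0.8777, 0.1978], [-0.2182, -0.3166, 0.9231]], R = [[4.5826, -0.2182, 1.9640], [0.0000, 3.3094, 3.1512], [0.0000, 0.0000, 0.4616]]

c_1 = (-4, -2, -1); ‖c_1‖ = 4.5826, so q_1 = (-0.8729, -0.4364, -0.2182).
q_1·c_2 = (-0.8729)·(-1) + (-0.4364)·3 + (-0.2182)·(-1) = -0.2182.
u_2 = c_2 + 0.2182·q_1 = (-1.1905, 2.9048, -1.0476).
‖u_2‖ = 3.3094, so q_2 = (-0.3597, 0.8777, -0.3166).
q_1·c_3 = (-0.8729)·(-3) + (-0.4364)·2 + (-0.2182)·(-1) = 1.9640; q_2·c_3 = (-0.3597)·(-3) + 0.8777·2 + (-0.3166)·(-1) = 3.1512.
u_3 = c_3 − 1.9640·q_1 − 3.1512·q_2 = (-0.1522, 0.0913, 0.4261).
‖u_3‖ = 0.4616, so q_3 = (-0.3297, 0.1978, 0.9231).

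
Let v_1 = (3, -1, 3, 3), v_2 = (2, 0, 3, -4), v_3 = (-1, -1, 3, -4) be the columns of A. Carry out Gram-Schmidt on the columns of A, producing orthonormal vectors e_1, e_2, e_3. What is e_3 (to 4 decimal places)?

e_3 = (-0.7067, -0.4860, 0.5132, 0.0315)

e_1 = v_1/‖v_1‖ = (3, -1, 3, 3)/5.2915 = (0.5669, -0.1890, 0.5669, 0.5669).
r_{12} = e_1·v_2 = 0.5669.
u_2 = v_2 − 0.5669·e_1 = (1.6786, 0.1071, 2.6786, -4.3214).
‖u_2‖ = 5.3552, so e_2 = (0.3134, 0.0200, 0.5002, -0.8070).
r_{13} = e_1·v_3 = -0.9449; r_{23} = e_2·v_3 = 4.3949.
u_3 = v_3 + 0.9449·e_1 − 4.3949·e_2 = (-1.8418, -1.2665, 1.3375, 0.0822).
‖u_3‖ = 2.6062, so e_3 = (-0.7067, -0.4860, 0.5132, 0.0315).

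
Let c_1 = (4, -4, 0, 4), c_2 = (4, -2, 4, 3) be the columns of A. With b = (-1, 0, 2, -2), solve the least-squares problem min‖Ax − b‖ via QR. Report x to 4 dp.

e_1 = c_1/‖c_1‖ = (4, -4, 0, 4)/6.9282 = (0.5774, -0.5774, 0.0000, 0.5774).
r_{12} = e_1·c_2 = 5.1962.
u_2 = c_2 − 5.1962·e_1 = (1.0000, 1.0000, 4.0000, 0.0000).
‖u_2‖ = 4.2426, so e_2 = (0.2357, 0.2357, 0.9428, 0.0000).
Qᵀb = (-1.7321, 1.6499).
Back-substitute: x_2 = 1.6499/4.2426 = 0.3889.
x_1 = (-1.7321 − 5.1962·0.3889)/6.9282 = -0.5417.

x = (-0.5417, 0.3889)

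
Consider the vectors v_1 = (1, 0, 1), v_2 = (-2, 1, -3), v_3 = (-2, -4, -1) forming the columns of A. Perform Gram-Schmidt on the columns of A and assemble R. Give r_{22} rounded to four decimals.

r_{22} = 1.2247

v_1 = (1, 0, 1); ‖v_1‖ = 1.4142, so e_1 = (0.7071, 0.0000, 0.7071).
e_1·v_2 = 0.7071·(-2) + 0.0000·1 + 0.7071·(-3) = -3.5355.
u_2 = v_2 + 3.5355·e_1 = (0.5000, 1.0000, -0.5000).
r_{22} = ‖u_2‖ = 1.2247.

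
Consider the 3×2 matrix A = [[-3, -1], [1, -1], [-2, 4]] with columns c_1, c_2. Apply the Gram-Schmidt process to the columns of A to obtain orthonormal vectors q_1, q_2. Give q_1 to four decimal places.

q_1 = (-0.8018, 0.2673, -0.5345)

c_1 = (-3, 1, -2); ‖c_1‖ = 3.7417, so q_1 = (-0.8018, 0.2673, -0.5345).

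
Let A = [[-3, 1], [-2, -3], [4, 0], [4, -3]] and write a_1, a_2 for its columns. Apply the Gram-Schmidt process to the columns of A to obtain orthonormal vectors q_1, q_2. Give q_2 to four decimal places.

q_1 = a_1/‖a_1‖ = (-3, -2, 4, 4)/6.7082 = (-0.4472, -0.2981, 0.5963, 0.5963).
r_{12} = q_1·a_2 = -1.3416.
u_2 = a_2 + 1.3416·q_1 = (0.4000, -3.4000, 0.8000, -2.2000).
‖u_2‖ = 4.1473, so q_2 = (0.0964, -0.8198, 0.1929, -0.5305).

q_2 = (0.0964, -0.8198, 0.1929, -0.5305)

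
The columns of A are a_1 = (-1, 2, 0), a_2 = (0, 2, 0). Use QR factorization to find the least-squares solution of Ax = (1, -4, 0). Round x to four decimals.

a_1 = (-1, 2, 0); ‖a_1‖ = 2.2361, so q_1 = (-0.4472, 0.8944, 0.0000).
q_1·a_2 = (-0.4472)·0 + 0.8944·2 + 0.0000·0 = 1.7889.
u_2 = a_2 − 1.7889·q_1 = (0.8000, 0.4000, 0.0000).
‖u_2‖ = 0.8944, so q_2 = (0.8944, 0.4472, 0.0000).
Qᵀb = (-4.0249, -0.8944).
Back-substitute: x_2 = -0.8944/0.8944 = -1.0000.
x_1 = (-4.0249 − 1.7889·(-1.0000))/2.2361 = -1.0000.

x = (-1.0000, -1.0000)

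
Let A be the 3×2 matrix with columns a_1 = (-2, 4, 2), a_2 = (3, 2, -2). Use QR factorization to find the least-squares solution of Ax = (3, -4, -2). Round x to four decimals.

e_1 = a_1/‖a_1‖ = (-2, 4, 2)/4.8990 = (-0.4082, 0.8165, 0.4082).
r_{12} = e_1·a_2 = -0.4082.
u_2 = a_2 + 0.4082·e_1 = (2.8333, 2.3333, -1.8333).
‖u_2‖ = 4.1028, so e_2 = (0.6906, 0.5687, -0.4468).
Qᵀb = (-5.3072, 0.6906).
Back-substitute: x_2 = 0.6906/4.1028 = 0.1683.
x_1 = (-5.3072 + 0.4082·0.1683)/4.8990 = -1.0693.

x = (-1.0693, 0.1683)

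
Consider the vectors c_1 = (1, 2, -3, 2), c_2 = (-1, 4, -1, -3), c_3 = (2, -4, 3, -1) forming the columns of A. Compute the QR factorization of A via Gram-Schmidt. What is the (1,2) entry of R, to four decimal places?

r_{12} = 0.9428

q_1 = c_1/‖c_1‖ = (1, 2, -3, 2)/4.2426 = (0.2357, 0.4714, -0.7071, 0.4714).
r_{12} = q_1·c_2 = 0.9428.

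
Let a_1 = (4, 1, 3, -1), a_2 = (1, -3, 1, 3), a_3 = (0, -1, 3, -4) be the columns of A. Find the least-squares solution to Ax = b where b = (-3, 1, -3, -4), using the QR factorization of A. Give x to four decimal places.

a_1 = (4, 1, 3, -1); ‖a_1‖ = 5.1962, so e_1 = (0.7698, 0.1925, 0.5774, -0.1925).
e_1·a_2 = 0.7698·1 + 0.1925·(-3) + 0.5774·1 + (-0.1925)·3 = 0.1925.
u_2 = a_2 − 0.1925·e_1 = (0.8519, -3.0370, 0.8889, 3.0370).
‖u_2‖ = 4.4680, so e_2 = (0.1907, -0.6797, 0.1989, 0.6797).
e_1·a_3 = 0.7698·0 + 0.1925·(-1) + 0.5774·3 + (-0.1925)·(-4) = 2.3094; e_2·a_3 = 0.1907·0 + (-0.6797)·(-1) + 0.1989·3 + 0.6797·(-4) = -1.4424.
u_3 = a_3 − 2.3094·e_1 + 1.4424·e_2 = (-1.5028, -2.4249, 1.9536, -2.5751).
‖u_3‖ = 4.3112, so e_3 = (-0.3486, -0.5625, 0.4532, -0.5973).
Qᵀb = (-3.0792, -4.5675, 1.5131).
Back-substitute: x_3 = 1.5131/4.3112 = 0.3510.
x_2 = (-4.5675 + 1.4424·0.3510)/4.4680 = -0.9090.
x_1 = (-3.0792 − 0.1925·(-0.9090) − 2.3094·0.3510)/5.1962 = -0.7149.

x = (-0.7149, -0.9090, 0.3510)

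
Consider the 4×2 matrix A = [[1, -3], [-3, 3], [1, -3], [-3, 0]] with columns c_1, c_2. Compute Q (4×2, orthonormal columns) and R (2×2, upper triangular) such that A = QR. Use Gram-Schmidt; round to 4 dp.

c_1 = (1, -3, 1, -3); ‖c_1‖ = 4.4721, so q_1 = (0.2236, -0.6708, 0.2236, -0.6708).
q_1·c_2 = 0.2236·(-3) + (-0.6708)·3 + 0.2236·(-3) + (-0.6708)·0 = -3.3541.
u_2 = c_2 + 3.3541·q_1 = (-2.2500, 0.7500, -2.2500, -2.2500).
‖u_2‖ = 3.9686, so q_2 = (-0.5669, 0.1890, -0.5669, -0.5669).

Q = [[0.2236, -0.5669], [-0.6708, 0.1890], [0.2236, -0.5669], [-0.6708, -0.5669]], R = [[4.4721, -3.3541], [0.0000, 3.9686]]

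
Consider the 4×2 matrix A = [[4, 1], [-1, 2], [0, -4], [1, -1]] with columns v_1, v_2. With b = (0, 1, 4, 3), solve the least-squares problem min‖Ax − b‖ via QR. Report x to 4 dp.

v_1 = (4, -1, 0, 1); ‖v_1‖ = 4.2426, so q_1 = (0.9428, -0.2357, 0.0000, 0.2357).
q_1·v_2 = 0.9428·1 + (-0.2357)·2 + 0.0000·(-4) + 0.2357·(-1) = 0.2357.
u_2 = v_2 − 0.2357·q_1 = (0.7778, 2.0556, -4.0000, -1.0556).
‖u_2‖ = 4.6845, so q_2 = (0.1660, 0.4388, -0.8539, -0.2253).
Qᵀb = (0.4714, -3.6527).
Back-substitute: x_2 = -3.6527/4.6845 = -0.7797.
x_1 = (0.4714 − 0.2357·(-0.7797))/4.2426 = 0.1544.

x = (0.1544, -0.7797)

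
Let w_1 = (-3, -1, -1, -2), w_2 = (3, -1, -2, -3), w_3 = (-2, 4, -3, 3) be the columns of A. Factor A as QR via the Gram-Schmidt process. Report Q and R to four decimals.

w_1 = (-3, -1, -1, -2); ‖w_1‖ = 3.8730, so q_1 = (-0.7746, -0.2582, -0.2582, -0.5164).
q_1·w_2 = (-0.7746)·3 + (-0.2582)·(-1) + (-0.2582)·(-2) + (-0.5164)·(-3) = 0.0000.
u_2 = w_2 + 0.0000·q_1 = (3.0000, -1.0000, -2.0000, -3.0000).
‖u_2‖ = 4.7958, so q_2 = (0.6255, -0.2085, -0.4170, -0.6255).
q_1·w_3 = (-0.7746)·(-2) + (-0.2582)·4 + (-0.2582)·(-3) + (-0.5164)·3 = -0.2582; q_2·w_3 = 0.6255·(-2) + (-0.2085)·4 + (-0.4170)·(-3) + (-0.6255)·3 = -2.7107.
u_3 = w_3 + 0.2582·q_1 + 2.7107·q_2 = (-0.5043, 3.3681, -4.1971, 1.1710).
‖u_3‖ = 5.5304, so q_3 = (-0.0912, 0.6090, -0.7589, 0.2117).

Q = [[-0.7746, 0.6255, -0.0912], [-0.2582, -0.2085, 0.6090], [-0.2582, -0.4170, -0.7589], [-0.5164, -0.6255, 0.2117]], R = [[3.8730, 0.0000, -0.2582], [0.0000, 4.7958, -2.7107], [0.0000, 0.0000, 5.5304]]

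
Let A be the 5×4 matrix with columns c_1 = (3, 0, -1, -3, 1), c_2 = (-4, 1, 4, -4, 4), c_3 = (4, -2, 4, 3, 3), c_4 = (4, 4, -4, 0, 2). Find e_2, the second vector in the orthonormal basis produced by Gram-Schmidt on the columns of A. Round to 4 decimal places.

e_2 = (-0.4961, 0.1240, 0.4961, -0.4961, 0.4961)

c_1 = (3, 0, -1, -3, 1); ‖c_1‖ = 4.4721, so e_1 = (0.6708, 0.0000, -0.2236, -0.6708, 0.2236).
e_1·c_2 = 0.6708·(-4) + 0.0000·1 + (-0.2236)·4 + (-0.6708)·(-4) + 0.2236·4 = 0.0000.
u_2 = c_2 − 0.0000·e_1 = (-4.0000, 1.0000, 4.0000, -4.0000, 4.0000).
‖u_2‖ = 8.0623, so e_2 = (-0.4961, 0.1240, 0.4961, -0.4961, 0.4961).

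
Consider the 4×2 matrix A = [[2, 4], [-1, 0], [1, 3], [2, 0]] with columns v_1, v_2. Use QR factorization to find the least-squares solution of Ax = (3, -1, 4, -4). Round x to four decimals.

v_1 = (2, -1, 1, 2); ‖v_1‖ = 3.1623, so e_1 = (0.6325, -0.3162, 0.3162, 0.6325).
e_1·v_2 = 0.6325·4 + (-0.3162)·0 + 0.3162·3 + 0.6325·0 = 3.4785.
u_2 = v_2 − 3.4785·e_1 = (1.8000, 1.1000, 1.9000, -2.2000).
‖u_2‖ = 3.5917, so e_2 = (0.5012, 0.3063, 0.5290, -0.6125).
Qᵀb = (0.9487, 5.7634).
Back-substitute: x_2 = 5.7634/3.5917 = 1.6047.
x_1 = (0.9487 − 3.4785·1.6047)/3.1623 = -1.4651.

x = (-1.4651, 1.6047)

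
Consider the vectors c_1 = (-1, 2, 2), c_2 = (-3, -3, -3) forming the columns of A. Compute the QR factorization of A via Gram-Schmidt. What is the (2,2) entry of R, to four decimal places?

q_1 = c_1/‖c_1‖ = (-1, 2, 2)/3.0000 = (-0.3333, 0.6667, 0.6667).
r_{12} = q_1·c_2 = -3.0000.
u_2 = c_2 + 3.0000·q_1 = (-4.0000, -1.0000, -1.0000).
r_{22} = ‖u_2‖ = 4.2426.

r_{22} = 4.2426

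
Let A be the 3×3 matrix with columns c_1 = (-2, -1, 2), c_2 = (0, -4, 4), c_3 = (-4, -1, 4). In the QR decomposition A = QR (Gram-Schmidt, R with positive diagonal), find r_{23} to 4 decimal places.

e_1 = c_1/‖c_1‖ = (-2, -1, 2)/3.0000 = (-0.6667, -0.3333, 0.6667).
r_{12} = e_1·c_2 = 4.0000.
u_2 = c_2 − 4.0000·e_1 = (2.6667, -2.6667, 1.3333).
‖u_2‖ = 4.0000, so e_2 = (0.6667, -0.6667, 0.3333).
r_{23} = e_2·c_3 = -0.6667.

r_{23} = -0.6667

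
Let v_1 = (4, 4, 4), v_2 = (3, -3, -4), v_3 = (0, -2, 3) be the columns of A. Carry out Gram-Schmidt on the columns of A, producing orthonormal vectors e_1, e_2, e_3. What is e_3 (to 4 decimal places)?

e_3 = (0.1078, -0.7548, 0.6470)

v_1 = (4, 4, 4); ‖v_1‖ = 6.9282, so e_1 = (0.5774, 0.5774, 0.5774).
e_1·v_2 = 0.5774·3 + 0.5774·(-3) + 0.5774·(-4) = -2.3094.
u_2 = v_2 + 2.3094·e_1 = (4.3333, -1.6667, -2.6667).
‖u_2‖ = 5.3541, so e_2 = (0.8093, -0.3113, -0.4981).
e_1·v_3 = 0.5774·0 + 0.5774·(-2) + 0.5774·3 = 0.5774; e_2·v_3 = 0.8093·0 + (-0.3113)·(-2) + (-0.4981)·3 = -0.8716.
u_3 = v_3 − 0.5774·e_1 + 0.8716·e_2 = (0.3721, -2.6047, 2.2326).
‖u_3‖ = 3.4506, so e_3 = (0.1078, -0.7548, 0.6470).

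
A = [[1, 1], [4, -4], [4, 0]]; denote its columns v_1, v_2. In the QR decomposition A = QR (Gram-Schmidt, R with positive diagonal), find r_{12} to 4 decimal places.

r_{12} = -2.6112

v_1 = (1, 4, 4); ‖v_1‖ = 5.7446, so q_1 = (0.1741, 0.6963, 0.6963).
r_{12} = q_1·v_2 = -2.6112.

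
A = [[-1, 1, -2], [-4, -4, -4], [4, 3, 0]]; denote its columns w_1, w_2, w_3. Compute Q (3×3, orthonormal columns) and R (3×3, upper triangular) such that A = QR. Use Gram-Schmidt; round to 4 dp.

w_1 = (-1, -4, 4); ‖w_1‖ = 5.7446, so q_1 = (-0.1741, -0.6963, 0.6963).
q_1·w_2 = (-0.1741)·1 + (-0.6963)·(-4) + 0.6963·3 = 4.7001.
u_2 = w_2 − 4.7001·q_1 = (1.8182, -0.7273, -0.2727).
‖u_2‖ = 1.9771, so q_2 = (0.9196, -0.3678, -0.1379).
q_1·w_3 = (-0.1741)·(-2) + (-0.6963)·(-4) + 0.6963·0 = 3.1334; q_2·w_3 = 0.9196·(-2) + (-0.3678)·(-4) + (-0.1379)·0 = -0.3678.
u_3 = w_3 − 3.1334·q_1 + 0.3678·q_2 = (-1.1163, -1.9535, -2.2326).
‖u_3‖ = 3.1696, so q_3 = (-0.3522, -0.6163, -0.7044).

Q = [[-0.1741, 0.9196, -0.3522], [-0.6963, -0.3678, -0.6163], [0.6963, -0.1379, -0.7044]], R = [[5.7446, 4.7001, 3.1334], [0.0000, 1.9771, -0.3678], [0.0000, 0.0000, 3.1696]]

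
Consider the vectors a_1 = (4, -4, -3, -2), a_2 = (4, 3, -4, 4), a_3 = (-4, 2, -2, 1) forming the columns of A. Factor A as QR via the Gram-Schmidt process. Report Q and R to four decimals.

a_1 = (4, -4, -3, -2); ‖a_1‖ = 6.7082, so q_1 = (0.5963, -0.5963, -0.4472, -0.2981).
q_1·a_2 = 0.5963·4 + (-0.5963)·3 + (-0.4472)·(-4) + (-0.2981)·4 = 1.1926.
u_2 = a_2 − 1.1926·q_1 = (3.2889, 3.7111, -3.4667, 4.3556).
‖u_2‖ = 7.4551, so q_2 = (0.4412, 0.4978, -0.4650, 0.5842).
q_1·a_3 = 0.5963·(-4) + (-0.5963)·2 + (-0.4472)·(-2) + (-0.2981)·1 = -2.9814; q_2·a_3 = 0.4412·(-4) + 0.4978·2 + (-0.4650)·(-2) + 0.5842·1 = 0.7452.
u_3 = a_3 + 2.9814·q_1 − 0.7452·q_2 = (-2.5510, -0.1487, -2.9868, -0.3243).
‖u_3‖ = 3.9441, so q_3 = (-0.6468, -0.0377, -0.7573, -0.0822).

Q = [[0.5963, 0.4412, -0.6468], [-0.5963, 0.4978, -0.0377], [-0.4472, -0.4650, -0.7573], [-0.2981, 0.5842, -0.0822]], R = [[6.7082, 1.1926, -2.9814], [0.0000, 7.4551, 0.7452], [0.0000, 0.0000, 3.9441]]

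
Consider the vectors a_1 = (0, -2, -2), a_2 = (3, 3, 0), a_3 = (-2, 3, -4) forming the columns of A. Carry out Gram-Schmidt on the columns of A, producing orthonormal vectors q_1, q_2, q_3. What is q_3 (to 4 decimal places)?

q_3 = (-0.5774, 0.5774, -0.5774)

q_1 = a_1/‖a_1‖ = (0, -2, -2)/2.8284 = (0.0000, -0.7071, -0.7071).
r_{12} = q_1·a_2 = -2.1213.
u_2 = a_2 + 2.1213·q_1 = (3.0000, 1.5000, -1.5000).
‖u_2‖ = 3.6742, so q_2 = (0.8165, 0.4082, -0.4082).
r_{13} = q_1·a_3 = 0.7071; r_{23} = q_2·a_3 = 1.2247.
u_3 = a_3 − 0.7071·q_1 − 1.2247·q_2 = (-3.0000, 3.0000, -3.0000).
‖u_3‖ = 5.1962, so q_3 = (-0.5774, 0.5774, -0.5774).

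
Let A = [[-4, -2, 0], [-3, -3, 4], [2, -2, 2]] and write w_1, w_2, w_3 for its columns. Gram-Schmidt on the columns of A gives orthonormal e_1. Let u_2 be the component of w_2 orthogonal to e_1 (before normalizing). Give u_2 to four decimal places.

u_2 = (-0.2069, -1.6552, -2.8966)

e_1 = w_1/‖w_1‖ = (-4, -3, 2)/5.3852 = (-0.7428, -0.5571, 0.3714).
r_{12} = e_1·w_2 = 2.4140.
u_2 = w_2 − 2.4140·e_1 = (-0.2069, -1.6552, -2.8966).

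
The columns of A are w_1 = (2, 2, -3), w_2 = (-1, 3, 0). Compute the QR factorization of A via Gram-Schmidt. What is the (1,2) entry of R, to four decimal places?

q_1 = w_1/‖w_1‖ = (2, 2, -3)/4.1231 = (0.4851, 0.4851, -0.7276).
r_{12} = q_1·w_2 = 0.9701.

r_{12} = 0.9701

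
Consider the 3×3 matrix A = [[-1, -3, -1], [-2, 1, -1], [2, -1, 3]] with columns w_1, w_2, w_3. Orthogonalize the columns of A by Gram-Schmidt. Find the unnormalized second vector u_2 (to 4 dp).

w_1 = (-1, -2, 2); ‖w_1‖ = 3.0000, so q_1 = (-0.3333, -0.6667, 0.6667).
q_1·w_2 = (-0.3333)·(-3) + (-0.6667)·1 + 0.6667·(-1) = -0.3333.
u_2 = w_2 + 0.3333·q_1 = (-3.1111, 0.7778, -0.7778).

u_2 = (-3.1111, 0.7778, -0.7778)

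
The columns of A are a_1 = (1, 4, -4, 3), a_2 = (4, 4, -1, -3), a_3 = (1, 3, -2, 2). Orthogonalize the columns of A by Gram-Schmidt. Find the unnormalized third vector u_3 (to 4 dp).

q_1 = a_1/‖a_1‖ = (1, 4, -4, 3)/6.4807 = (0.1543, 0.6172, -0.6172, 0.4629).
r_{12} = q_1·a_2 = 2.3146.
u_2 = a_2 − 2.3146·q_1 = (3.6429, 2.5714, 0.4286, -4.0714).
‖u_2‖ = 6.0533, so q_2 = (0.6018, 0.4248, 0.0708, -0.6726).
r_{13} = q_1·a_3 = 4.1662; r_{23} = q_2·a_3 = 0.3894.
u_3 = a_3 − 4.1662·q_1 − 0.3894·q_2 = (0.1228, 0.2632, 0.5439, 0.3333).

u_3 = (0.1228, 0.2632, 0.5439, 0.3333)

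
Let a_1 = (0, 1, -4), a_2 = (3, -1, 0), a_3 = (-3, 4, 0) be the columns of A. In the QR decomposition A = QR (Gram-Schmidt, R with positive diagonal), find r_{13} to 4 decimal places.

r_{13} = 0.9701

e_1 = a_1/‖a_1‖ = (0, 1, -4)/4.1231 = (0.0000, 0.2425, -0.9701).
r_{13} = e_1·a_3 = 0.9701.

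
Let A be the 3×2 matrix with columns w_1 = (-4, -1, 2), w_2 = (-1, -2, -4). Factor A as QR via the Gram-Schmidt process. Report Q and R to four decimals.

Q = [[-0.8729, -0.3027], [-0.2182, -0.4593], [0.4364, -0.8351]], R = [[4.5826, -0.4364], [0.0000, 4.5617]]

w_1 = (-4, -1, 2); ‖w_1‖ = 4.5826, so q_1 = (-0.8729, -0.2182, 0.4364).
q_1·w_2 = (-0.8729)·(-1) + (-0.2182)·(-2) + 0.4364·(-4) = -0.4364.
u_2 = w_2 + 0.4364·q_1 = (-1.3810, -2.0952, -3.8095).
‖u_2‖ = 4.5617, so q_2 = (-0.3027, -0.4593, -0.8351).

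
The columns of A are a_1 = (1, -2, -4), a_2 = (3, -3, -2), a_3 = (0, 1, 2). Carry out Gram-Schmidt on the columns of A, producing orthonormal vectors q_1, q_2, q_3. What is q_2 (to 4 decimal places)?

q_2 = (0.7632, -0.4811, 0.4314)

a_1 = (1, -2, -4); ‖a_1‖ = 4.5826, so q_1 = (0.2182, -0.4364, -0.8729).
q_1·a_2 = 0.2182·3 + (-0.4364)·(-3) + (-0.8729)·(-2) = 3.7097.
u_2 = a_2 − 3.7097·q_1 = (2.1905, -1.3810, 1.2381).
‖u_2‖ = 2.8702, so q_2 = (0.7632, -0.4811, 0.4314).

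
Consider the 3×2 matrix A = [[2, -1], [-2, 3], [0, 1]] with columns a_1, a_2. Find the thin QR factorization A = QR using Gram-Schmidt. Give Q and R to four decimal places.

a_1 = (2, -2, 0); ‖a_1‖ = 2.8284, so e_1 = (0.7071, -0.7071, 0.0000).
e_1·a_2 = 0.7071·(-1) + (-0.7071)·3 + 0.0000·1 = -2.8284.
u_2 = a_2 + 2.8284·e_1 = (1.0000, 1.0000, 1.0000).
‖u_2‖ = 1.7321, so e_2 = (0.5774, 0.5774, 0.5774).

Q = [[0.7071, 0.5774], [-0.7071, 0.5774], [0.0000, 0.5774]], R = [[2.8284, -2.8284], [0.0000, 1.7321]]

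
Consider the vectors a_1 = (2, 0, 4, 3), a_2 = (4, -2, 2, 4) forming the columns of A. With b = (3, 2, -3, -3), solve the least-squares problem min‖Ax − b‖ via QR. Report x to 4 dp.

x = (-0.8511, 0.3457)

q_1 = a_1/‖a_1‖ = (2, 0, 4, 3)/5.3852 = (0.3714, 0.0000, 0.7428, 0.5571).
r_{12} = q_1·a_2 = 5.1995.
u_2 = a_2 − 5.1995·q_1 = (2.0690, -2.0000, -1.8621, 1.1034).
‖u_2‖ = 3.6008, so q_2 = (0.5746, -0.5554, -0.5171, 0.3064).
Qᵀb = (-2.7854, 1.2449).
Back-substitute: x_2 = 1.2449/3.6008 = 0.3457.
x_1 = (-2.7854 − 5.1995·0.3457)/5.3852 = -0.8511.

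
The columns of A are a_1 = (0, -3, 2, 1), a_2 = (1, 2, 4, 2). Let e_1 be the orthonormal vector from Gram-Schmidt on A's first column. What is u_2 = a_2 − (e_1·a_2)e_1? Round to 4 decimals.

e_1 = a_1/‖a_1‖ = (0, -3, 2, 1)/3.7417 = (0.0000, -0.8018, 0.5345, 0.2673).
r_{12} = e_1·a_2 = 1.0690.
u_2 = a_2 − 1.0690·e_1 = (1.0000, 2.8571, 3.4286, 1.7143).

u_2 = (1.0000, 2.8571, 3.4286, 1.7143)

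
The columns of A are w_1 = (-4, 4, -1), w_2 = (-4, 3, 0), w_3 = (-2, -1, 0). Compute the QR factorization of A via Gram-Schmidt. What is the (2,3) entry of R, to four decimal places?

e_1 = w_1/‖w_1‖ = (-4, 4, -1)/5.7446 = (-0.6963, 0.6963, -0.1741).
r_{12} = e_1·w_2 = 4.8742.
u_2 = w_2 − 4.8742·e_1 = (-0.6061, -0.3939, 0.8485).
‖u_2‖ = 1.1146, so e_2 = (-0.5437, -0.3534, 0.7612).
r_{23} = e_2·w_3 = 1.4409.

r_{23} = 1.4409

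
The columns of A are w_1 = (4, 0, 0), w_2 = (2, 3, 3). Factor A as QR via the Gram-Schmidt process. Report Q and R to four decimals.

Q = [[1.0000, 0.0000], [0.0000, 0.7071], [0.0000, 0.7071]], R = [[4.0000, 2.0000], [0.0000, 4.2426]]

w_1 = (4, 0, 0); ‖w_1‖ = 4.0000, so e_1 = (1.0000, 0.0000, 0.0000).
e_1·w_2 = 1.0000·2 + 0.0000·3 + 0.0000·3 = 2.0000.
u_2 = w_2 − 2.0000·e_1 = (0.0000, 3.0000, 3.0000).
‖u_2‖ = 4.2426, so e_2 = (0.0000, 0.7071, 0.7071).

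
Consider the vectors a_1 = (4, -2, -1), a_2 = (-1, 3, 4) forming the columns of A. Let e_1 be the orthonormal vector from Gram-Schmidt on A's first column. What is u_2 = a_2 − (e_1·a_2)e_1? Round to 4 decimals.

a_1 = (4, -2, -1); ‖a_1‖ = 4.5826, so e_1 = (0.8729, -0.4364, -0.2182).
e_1·a_2 = 0.8729·(-1) + (-0.4364)·3 + (-0.2182)·4 = -3.0551.
u_2 = a_2 + 3.0551·e_1 = (1.6667, 1.6667, 3.3333).

u_2 = (1.6667, 1.6667, 3.3333)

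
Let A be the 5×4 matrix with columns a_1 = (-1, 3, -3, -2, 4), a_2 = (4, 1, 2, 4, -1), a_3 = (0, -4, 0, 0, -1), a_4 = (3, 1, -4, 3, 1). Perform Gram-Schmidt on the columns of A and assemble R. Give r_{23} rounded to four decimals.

e_1 = a_1/‖a_1‖ = (-1, 3, -3, -2, 4)/6.2450 = (-0.1601, 0.4804, -0.4804, -0.3203, 0.6405).
r_{12} = e_1·a_2 = -3.0424.
u_2 = a_2 + 3.0424·e_1 = (3.5128, 2.4615, 0.5385, 3.0256, 0.9487).
‖u_2‖ = 5.3613, so e_2 = (0.6552, 0.4591, 0.1004, 0.5643, 0.1770).
r_{23} = e_2·a_3 = -2.0135.

r_{23} = -2.0135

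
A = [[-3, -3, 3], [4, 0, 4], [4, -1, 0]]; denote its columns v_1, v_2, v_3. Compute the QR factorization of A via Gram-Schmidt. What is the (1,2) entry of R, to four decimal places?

r_{12} = 0.7809

v_1 = (-3, 4, 4); ‖v_1‖ = 6.4031, so e_1 = (-0.4685, 0.6247, 0.6247).
r_{12} = e_1·v_2 = 0.7809.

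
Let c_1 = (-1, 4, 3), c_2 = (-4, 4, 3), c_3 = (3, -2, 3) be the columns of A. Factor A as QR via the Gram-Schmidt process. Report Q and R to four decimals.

c_1 = (-1, 4, 3); ‖c_1‖ = 5.0990, so e_1 = (-0.1961, 0.7845, 0.5883).
e_1·c_2 = (-0.1961)·(-4) + 0.7845·4 + 0.5883·3 = 5.6874.
u_2 = c_2 − 5.6874·e_1 = (-2.8846, -0.4615, -0.3462).
‖u_2‖ = 2.9417, so e_2 = (-0.9806, -0.1569, -0.1177).
e_1·c_3 = (-0.1961)·3 + 0.7845·(-2) + 0.5883·3 = -0.3922; e_2·c_3 = (-0.9806)·3 + (-0.1569)·(-2) + (-0.1177)·3 = -2.9810.
u_3 = c_3 + 0.3922·e_1 + 2.9810·e_2 = (0.0000, -2.1600, 2.8800).
‖u_3‖ = 3.6000, so e_3 = (0.0000, -0.6000, 0.8000).

Q = [[-0.1961, -0.9806, 0.0000], [0.7845, -0.1569, -0.6000], [0.5883, -0.1177, 0.8000]], R = [[5.0990, 5.6874, -0.3922], [0.0000, 2.9417, -2.9810], [0.0000, 0.0000, 3.6000]]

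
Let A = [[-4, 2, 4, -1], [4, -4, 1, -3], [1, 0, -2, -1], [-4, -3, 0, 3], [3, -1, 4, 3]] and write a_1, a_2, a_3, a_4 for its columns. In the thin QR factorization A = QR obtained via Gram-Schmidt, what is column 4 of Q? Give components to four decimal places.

e_1 = a_1/‖a_1‖ = (-4, 4, 1, -4, 3)/7.6158 = (-0.5252, 0.5252, 0.1313, -0.5252, 0.3939).
r_{12} = e_1·a_2 = -1.9696.
u_2 = a_2 + 1.9696·e_1 = (0.9655, -2.9655, 0.2586, -4.0345, -0.2241).
‖u_2‖ = 5.1108, so e_2 = (0.1889, -0.5802, 0.0506, -0.7894, -0.0439).
r_{13} = e_1·a_3 = -0.2626; r_{23} = e_2·a_3 = -0.1012.
u_3 = a_3 + 0.2626·e_1 + 0.1012·e_2 = (3.8812, 1.0792, -1.9604, -0.2178, 4.0990).
‖u_3‖ = 6.0762, so e_3 = (0.6387, 0.1776, -0.3226, -0.0358, 0.6746).
r_{14} = e_1·a_4 = -1.5757; r_{24} = e_2·a_4 = -0.9986; r_{34} = e_3·a_4 = 1.0673.
u_4 = a_4 + 1.5757·e_1 + 0.9986·e_2 − 1.0673·e_3 = (-2.3207, -2.9414, -0.3982, 1.4224, 2.8569).
‖u_4‖ = 4.9377, so e_4 = (-0.4700, -0.5957, -0.0807, 0.2881, 0.5786).

e_4 = (-0.4700, -0.5957, -0.0807, 0.2881, 0.5786)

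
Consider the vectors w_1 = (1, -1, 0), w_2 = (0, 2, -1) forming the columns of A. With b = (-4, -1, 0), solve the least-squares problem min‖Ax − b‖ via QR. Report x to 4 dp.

x = (-3.1667, -1.6667)

w_1 = (1, -1, 0); ‖w_1‖ = 1.4142, so e_1 = (0.7071, -0.7071, 0.0000).
e_1·w_2 = 0.7071·0 + (-0.7071)·2 + 0.0000·(-1) = -1.4142.
u_2 = w_2 + 1.4142·e_1 = (1.0000, 1.0000, -1.0000).
‖u_2‖ = 1.7321, so e_2 = (0.5774, 0.5774, -0.5774).
Qᵀb = (-2.1213, -2.8868).
Back-substitute: x_2 = -2.8868/1.7321 = -1.6667.
x_1 = (-2.1213 + 1.4142·(-1.6667))/1.4142 = -3.1667.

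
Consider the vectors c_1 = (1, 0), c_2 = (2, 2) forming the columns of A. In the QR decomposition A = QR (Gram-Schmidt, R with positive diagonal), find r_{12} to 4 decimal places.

r_{12} = 2.0000

e_1 = c_1/‖c_1‖ = (1, 0)/1.0000 = (1.0000, 0.0000).
r_{12} = e_1·c_2 = 2.0000.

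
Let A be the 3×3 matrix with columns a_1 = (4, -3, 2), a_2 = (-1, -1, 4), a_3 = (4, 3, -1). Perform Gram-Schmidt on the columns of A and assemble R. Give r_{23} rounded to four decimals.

r_{23} = -3.0226

q_1 = a_1/‖a_1‖ = (4, -3, 2)/5.3852 = (0.7428, -0.5571, 0.3714).
r_{12} = q_1·a_2 = 1.2999.
u_2 = a_2 − 1.2999·q_1 = (-1.9655, -0.2759, 3.5172).
‖u_2‖ = 4.0386, so q_2 = (-0.4867, -0.0683, 0.8709).
r_{23} = q_2·a_3 = -3.0226.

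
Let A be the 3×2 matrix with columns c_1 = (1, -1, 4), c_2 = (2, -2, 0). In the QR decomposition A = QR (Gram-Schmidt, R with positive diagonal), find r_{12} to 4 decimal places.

c_1 = (1, -1, 4); ‖c_1‖ = 4.2426, so e_1 = (0.2357, -0.2357, 0.9428).
r_{12} = e_1·c_2 = 0.9428.

r_{12} = 0.9428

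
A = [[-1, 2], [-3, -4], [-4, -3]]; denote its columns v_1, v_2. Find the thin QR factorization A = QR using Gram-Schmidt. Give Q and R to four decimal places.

Q = [[-0.1961, 0.8832], [-0.5883, -0.4535], [-0.7845, 0.1194]], R = [[5.0990, 4.3146], [0.0000, 3.2225]]

e_1 = v_1/‖v_1‖ = (-1, -3, -4)/5.0990 = (-0.1961, -0.5883, -0.7845).
r_{12} = e_1·v_2 = 4.3146.
u_2 = v_2 − 4.3146·e_1 = (2.8462, -1.4615, 0.3846).
‖u_2‖ = 3.2225, so e_2 = (0.8832, -0.4535, 0.1194).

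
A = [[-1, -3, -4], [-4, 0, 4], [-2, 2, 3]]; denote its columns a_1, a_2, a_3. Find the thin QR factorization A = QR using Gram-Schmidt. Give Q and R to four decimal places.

a_1 = (-1, -4, -2); ‖a_1‖ = 4.5826, so q_1 = (-0.2182, -0.8729, -0.4364).
q_1·a_2 = (-0.2182)·(-3) + (-0.8729)·0 + (-0.4364)·2 = -0.2182.
u_2 = a_2 + 0.2182·q_1 = (-3.0476, -0.1905, 1.9048).
‖u_2‖ = 3.5989, so q_2 = (-0.8468, -0.0529, 0.5293).
q_1·a_3 = (-0.2182)·(-4) + (-0.8729)·4 + (-0.4364)·3 = -3.9279; q_2·a_3 = (-0.8468)·(-4) + (-0.0529)·4 + 0.5293·3 = 4.7633.
u_3 = a_3 + 3.9279·q_1 − 4.7633·q_2 = (-0.8235, 0.8235, -1.2353).
‖u_3‖ = 1.6977, so q_3 = (-0.4851, 0.4851, -0.7276).

Q = [[-0.2182, -0.8468, -0.4851], [-0.8729, -0.0529, 0.4851], [-0.4364, 0.5293, -0.7276]], R = [[4.5826, -0.2182, -3.9279], [0.0000, 3.5989, 4.7633], [0.0000, 0.0000, 1.6977]]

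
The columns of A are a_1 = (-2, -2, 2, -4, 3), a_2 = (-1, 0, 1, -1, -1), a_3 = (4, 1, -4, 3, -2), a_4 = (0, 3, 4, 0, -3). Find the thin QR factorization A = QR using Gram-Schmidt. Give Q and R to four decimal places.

e_1 = a_1/‖a_1‖ = (-2, -2, 2, -4, 3)/6.0828 = (-0.3288, -0.3288, 0.3288, -0.6576, 0.4932).
r_{12} = e_1·a_2 = 0.8220.
u_2 = a_2 − 0.8220·e_1 = (-0.7297, 0.2703, 0.7297, -0.4595, -1.4054).
‖u_2‖ = 1.8233, so e_2 = (-0.4002, 0.1482, 0.4002, -0.2520, -0.7708).
r_{13} = e_1·a_3 = -5.9184; r_{23} = e_2·a_3 = -2.2680.
u_3 = a_3 + 5.9184·e_1 + 2.2680·e_2 = (1.1463, -0.6098, -1.1463, -1.4634, -0.8293).
‖u_3‖ = 2.4144, so e_3 = (0.4748, -0.2526, -0.4748, -0.6061, -0.3435).
r_{14} = e_1·a_4 = -1.1508; r_{24} = e_2·a_4 = 4.3581; r_{34} = e_3·a_4 = -1.6264.
u_4 = a_4 + 1.1508·e_1 − 4.3581·e_2 + 1.6264·e_3 = (2.1381, 1.5649, 1.8619, -0.6444, 0.3682).
‖u_4‖ = 3.3223, so e_4 = (0.6436, 0.4710, 0.5604, -0.1939, 0.1108).

Q = [[-0.3288, -0.4002, 0.4748, 0.6436], [-0.3288, 0.1482, -0.2526, 0.4710], [0.3288, 0.4002, -0.4748, 0.5604], [-0.6576, -0.2520, -0.6061, -0.1939], [0.4932, -0.7708, -0.3435, 0.1108]], R = [[6.0828, 0.8220, -5.9184, -1.1508], [0.0000, 1.8233, -2.2680, 4.3581], [0.0000, 0.0000, 2.4144, -1.6264], [0.0000, 0.0000, 0.0000, 3.3223]]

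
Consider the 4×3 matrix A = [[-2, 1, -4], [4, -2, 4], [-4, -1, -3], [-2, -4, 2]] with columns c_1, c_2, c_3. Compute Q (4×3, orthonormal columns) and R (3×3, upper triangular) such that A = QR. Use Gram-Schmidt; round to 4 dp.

Q = [[-0.3162, 0.2351, -0.7722], [0.6325, -0.4701, -0.5629], [-0.6325, -0.1709, -0.2526], [-0.3162, -0.8334, 0.1516]], R = [[6.3246, 0.3162, 5.0596], [0.0000, 4.6797, -3.9746], [0.0000, 0.0000, 1.8981]]

q_1 = c_1/‖c_1‖ = (-2, 4, -4, -2)/6.3246 = (-0.3162, 0.6325, -0.6325, -0.3162).
r_{12} = q_1·c_2 = 0.3162.
u_2 = c_2 − 0.3162·q_1 = (1.1000, -2.2000, -0.8000, -3.9000).
‖u_2‖ = 4.6797, so q_2 = (0.2351, -0.4701, -0.1709, -0.8334).
r_{13} = q_1·c_3 = 5.0596; r_{23} = q_2·c_3 = -3.9746.
u_3 = c_3 − 5.0596·q_1 + 3.9746·q_2 = (-1.4658, -1.0685, -0.4795, 0.2877).
‖u_3‖ = 1.8981, so q_3 = (-0.7722, -0.5629, -0.2526, 0.1516).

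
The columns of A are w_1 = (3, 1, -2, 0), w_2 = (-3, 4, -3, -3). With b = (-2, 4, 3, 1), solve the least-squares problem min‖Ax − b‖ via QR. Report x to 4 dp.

x = (-0.5890, 0.2463)

w_1 = (3, 1, -2, 0); ‖w_1‖ = 3.7417, so e_1 = (0.8018, 0.2673, -0.5345, 0.0000).
e_1·w_2 = 0.8018·(-3) + 0.2673·4 + (-0.5345)·(-3) + 0.0000·(-3) = 0.2673.
u_2 = w_2 − 0.2673·e_1 = (-3.2143, 3.9286, -2.8571, -3.0000).
‖u_2‖ = 6.5520, so e_2 = (-0.4906, 0.5996, -0.4361, -0.4579).
Qᵀb = (-2.1381, 1.6135).
Back-substitute: x_2 = 1.6135/6.5520 = 0.2463.
x_1 = (-2.1381 − 0.2673·0.2463)/3.7417 = -0.5890.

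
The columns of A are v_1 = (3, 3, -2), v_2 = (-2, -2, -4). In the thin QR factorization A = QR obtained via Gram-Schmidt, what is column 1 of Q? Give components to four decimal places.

e_1 = (0.6396, 0.6396, -0.4264)

e_1 = v_1/‖v_1‖ = (3, 3, -2)/4.6904 = (0.6396, 0.6396, -0.4264).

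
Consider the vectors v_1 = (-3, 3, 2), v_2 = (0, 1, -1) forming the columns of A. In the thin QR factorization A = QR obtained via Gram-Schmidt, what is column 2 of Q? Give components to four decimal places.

q_2 = (0.0975, 0.6177, -0.7803)

v_1 = (-3, 3, 2); ‖v_1‖ = 4.6904, so q_1 = (-0.6396, 0.6396, 0.4264).
q_1·v_2 = (-0.6396)·0 + 0.6396·1 + 0.4264·(-1) = 0.2132.
u_2 = v_2 − 0.2132·q_1 = (0.1364, 0.8636, -1.0909).
‖u_2‖ = 1.3981, so q_2 = (0.0975, 0.6177, -0.7803).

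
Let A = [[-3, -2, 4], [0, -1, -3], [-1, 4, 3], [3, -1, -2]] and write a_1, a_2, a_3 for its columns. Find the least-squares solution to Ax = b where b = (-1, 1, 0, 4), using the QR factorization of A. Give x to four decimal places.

a_1 = (-3, 0, -1, 3); ‖a_1‖ = 4.3589, so q_1 = (-0.6882, 0.0000, -0.2294, 0.6882).
q_1·a_2 = (-0.6882)·(-2) + 0.0000·(-1) + (-0.2294)·4 + 0.6882·(-1) = -0.2294.
u_2 = a_2 + 0.2294·q_1 = (-2.1579, -1.0000, 3.9474, -0.8421).
‖u_2‖ = 4.6848, so q_2 = (-0.4606, -0.2135, 0.8426, -0.1798).
q_1·a_3 = (-0.6882)·4 + 0.0000·(-3) + (-0.2294)·3 + 0.6882·(-2) = -4.8177; q_2·a_3 = (-0.4606)·4 + (-0.2135)·(-3) + 0.8426·3 + (-0.1798)·(-2) = 1.6852.
u_3 = a_3 + 4.8177·q_1 − 1.6852·q_2 = (1.4604, -2.6403, 0.4748, 1.6187).
‖u_3‖ = 3.4568, so q_3 = (0.4225, -0.7638, 0.1374, 0.4683).
Qᵀb = (3.4412, -0.4719, 0.6868).
Back-substitute: x_3 = 0.6868/3.4568 = 0.1987.
x_2 = (-0.4719 − 1.6852·0.1987)/4.6848 = -0.1722.
x_1 = (3.4412 + 0.2294·(-0.1722) + 4.8177·0.1987)/4.3589 = 1.0000.

x = (1.0000, -0.1722, 0.1987)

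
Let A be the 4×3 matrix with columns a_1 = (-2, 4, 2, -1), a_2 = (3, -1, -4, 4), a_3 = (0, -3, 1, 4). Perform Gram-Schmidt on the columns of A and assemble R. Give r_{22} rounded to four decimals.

r_{22} = 4.7582

a_1 = (-2, 4, 2, -1); ‖a_1‖ = 5.0000, so e_1 = (-0.4000, 0.8000, 0.4000, -0.2000).
e_1·a_2 = (-0.4000)·3 + 0.8000·(-1) + 0.4000·(-4) + (-0.2000)·4 = -4.4000.
u_2 = a_2 + 4.4000·e_1 = (1.2400, 2.5200, -2.2400, 3.1200).
r_{22} = ‖u_2‖ = 4.7582.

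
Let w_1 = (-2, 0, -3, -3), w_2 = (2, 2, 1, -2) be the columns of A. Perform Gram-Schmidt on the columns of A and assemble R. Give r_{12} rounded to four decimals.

w_1 = (-2, 0, -3, -3); ‖w_1‖ = 4.6904, so e_1 = (-0.4264, 0.0000, -0.6396, -0.6396).
r_{12} = e_1·w_2 = -0.2132.

r_{12} = -0.2132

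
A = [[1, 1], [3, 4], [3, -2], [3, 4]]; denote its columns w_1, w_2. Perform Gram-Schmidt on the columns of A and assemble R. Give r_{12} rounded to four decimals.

r_{12} = 3.5907

w_1 = (1, 3, 3, 3); ‖w_1‖ = 5.2915, so q_1 = (0.1890, 0.5669, 0.5669, 0.5669).
r_{12} = q_1·w_2 = 3.5907.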